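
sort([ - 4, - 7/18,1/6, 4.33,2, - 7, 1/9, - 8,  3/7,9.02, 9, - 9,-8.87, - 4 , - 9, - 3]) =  [  -  9, - 9, - 8.87, - 8, - 7,-4 , - 4, - 3, - 7/18 , 1/9 , 1/6,3/7, 2 , 4.33,  9,9.02 ]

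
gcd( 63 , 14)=7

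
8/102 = 4/51  =  0.08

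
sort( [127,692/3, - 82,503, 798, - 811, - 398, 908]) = [ - 811, - 398 ,-82, 127,692/3,503, 798, 908 ]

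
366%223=143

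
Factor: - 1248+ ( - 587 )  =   - 5^1*367^1 = - 1835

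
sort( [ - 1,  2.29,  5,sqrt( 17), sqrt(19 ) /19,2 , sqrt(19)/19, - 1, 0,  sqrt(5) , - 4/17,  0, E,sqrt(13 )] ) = [ - 1,-1, - 4/17, 0,0 , sqrt(19) /19,  sqrt ( 19) /19,2,sqrt(5 ), 2.29, E, sqrt (13), sqrt(17),5]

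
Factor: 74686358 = 2^1 * 587^1*63617^1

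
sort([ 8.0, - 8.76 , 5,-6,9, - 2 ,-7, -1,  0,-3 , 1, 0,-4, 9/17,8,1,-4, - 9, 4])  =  [ - 9, - 8.76, - 7 , - 6, -4,-4,-3,-2, - 1,0,0,9/17,1, 1,4, 5, 8.0,  8,9]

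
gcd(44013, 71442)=3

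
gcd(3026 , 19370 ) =2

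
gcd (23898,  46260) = 6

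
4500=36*125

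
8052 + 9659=17711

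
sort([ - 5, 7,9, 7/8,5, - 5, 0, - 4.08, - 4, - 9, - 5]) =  [ - 9, - 5, - 5, - 5, - 4.08, - 4 , 0,7/8, 5,  7,9]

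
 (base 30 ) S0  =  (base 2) 1101001000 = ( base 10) 840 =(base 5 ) 11330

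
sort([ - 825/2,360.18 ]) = [-825/2,360.18 ] 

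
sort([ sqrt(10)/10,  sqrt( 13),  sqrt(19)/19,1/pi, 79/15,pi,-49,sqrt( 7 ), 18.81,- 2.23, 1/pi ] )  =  [ - 49,-2.23 , sqrt( 19)/19,sqrt( 10)/10, 1/pi,1/pi,sqrt( 7), pi,sqrt(13 ), 79/15,18.81]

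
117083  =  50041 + 67042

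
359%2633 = 359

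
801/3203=801/3203  =  0.25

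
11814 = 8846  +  2968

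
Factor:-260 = -2^2*5^1*13^1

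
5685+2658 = 8343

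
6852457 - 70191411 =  - 63338954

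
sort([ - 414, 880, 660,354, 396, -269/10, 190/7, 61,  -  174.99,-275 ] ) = [ -414,  -  275, - 174.99, - 269/10, 190/7, 61,354, 396,660,880] 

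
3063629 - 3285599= - 221970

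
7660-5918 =1742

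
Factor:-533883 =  - 3^1*7^1*25423^1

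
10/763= 10/763= 0.01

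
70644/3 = 23548 = 23548.00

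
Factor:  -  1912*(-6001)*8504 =97574147648 = 2^6 * 17^1*239^1 * 353^1*1063^1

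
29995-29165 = 830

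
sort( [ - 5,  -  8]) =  [  -  8,-5]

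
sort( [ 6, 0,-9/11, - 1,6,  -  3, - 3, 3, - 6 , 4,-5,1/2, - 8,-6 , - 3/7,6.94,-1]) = [ - 8,-6, - 6,-5 , - 3,-3, - 1, - 1,  -  9/11,- 3/7,0, 1/2,  3, 4, 6, 6, 6.94]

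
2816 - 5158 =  - 2342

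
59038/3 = 59038/3 = 19679.33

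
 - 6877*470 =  - 3232190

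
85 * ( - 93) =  - 7905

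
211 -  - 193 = 404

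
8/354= 4/177 =0.02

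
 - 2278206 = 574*( - 3969 ) 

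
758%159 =122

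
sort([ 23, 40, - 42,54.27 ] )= [ - 42 , 23, 40,  54.27]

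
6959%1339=264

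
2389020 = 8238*290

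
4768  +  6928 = 11696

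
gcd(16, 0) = 16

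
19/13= 19/13 =1.46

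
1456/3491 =1456/3491 = 0.42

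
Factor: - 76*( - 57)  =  4332 = 2^2*3^1*19^2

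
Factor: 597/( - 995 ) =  - 3/5 = -  3^1*5^(-1 ) 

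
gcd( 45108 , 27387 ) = 1611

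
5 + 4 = 9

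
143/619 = 143/619 = 0.23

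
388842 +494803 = 883645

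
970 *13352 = 12951440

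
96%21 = 12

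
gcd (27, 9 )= 9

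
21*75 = 1575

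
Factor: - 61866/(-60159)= 20622/20053=2^1*3^1*7^1*11^( - 1)*491^1*1823^ ( - 1)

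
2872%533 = 207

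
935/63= 14 + 53/63 = 14.84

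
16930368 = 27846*608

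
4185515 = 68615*61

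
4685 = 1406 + 3279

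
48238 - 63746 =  -15508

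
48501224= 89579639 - 41078415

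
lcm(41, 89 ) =3649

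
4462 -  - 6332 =10794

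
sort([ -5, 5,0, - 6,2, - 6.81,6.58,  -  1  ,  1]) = [ - 6.81, - 6, - 5,  -  1, 0,1, 2, 5, 6.58]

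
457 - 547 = -90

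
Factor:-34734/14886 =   -  3^( - 1 )*7^1 = - 7/3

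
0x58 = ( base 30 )2s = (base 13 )6a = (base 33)2m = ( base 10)88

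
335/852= 335/852 = 0.39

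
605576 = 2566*236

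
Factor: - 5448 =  - 2^3*3^1 * 227^1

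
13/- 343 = -13/343 = - 0.04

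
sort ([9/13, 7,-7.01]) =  [ - 7.01, 9/13,7]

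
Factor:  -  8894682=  - 2^1*3^2*113^1*4373^1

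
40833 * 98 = 4001634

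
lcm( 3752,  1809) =101304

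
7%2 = 1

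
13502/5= 13502/5  =  2700.40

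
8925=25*357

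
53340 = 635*84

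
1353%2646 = 1353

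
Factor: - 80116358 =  - 2^1*7^1*337^1*16981^1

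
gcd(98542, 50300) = 2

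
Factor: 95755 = 5^1 * 11^1 * 1741^1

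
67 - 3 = 64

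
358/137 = 2+84/137 = 2.61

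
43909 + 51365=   95274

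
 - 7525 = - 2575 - 4950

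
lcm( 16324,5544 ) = 293832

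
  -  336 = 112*(  -  3 ) 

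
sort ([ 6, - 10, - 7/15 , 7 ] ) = [ -10 , - 7/15,6,7]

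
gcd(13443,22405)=4481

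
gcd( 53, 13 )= 1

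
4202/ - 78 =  - 54 + 5/39 = - 53.87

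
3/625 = 3/625 = 0.00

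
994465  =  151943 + 842522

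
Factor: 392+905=1297^1  =  1297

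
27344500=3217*8500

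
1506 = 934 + 572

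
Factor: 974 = 2^1*487^1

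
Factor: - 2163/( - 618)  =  2^( - 1 )*7^1 = 7/2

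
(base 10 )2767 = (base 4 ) 223033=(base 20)6I7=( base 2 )101011001111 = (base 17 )99D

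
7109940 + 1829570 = 8939510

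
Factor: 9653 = 7^2*197^1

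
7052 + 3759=10811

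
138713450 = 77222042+61491408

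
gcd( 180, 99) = 9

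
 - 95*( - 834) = 79230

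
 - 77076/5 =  - 77076/5 = - 15415.20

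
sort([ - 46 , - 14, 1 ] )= [ - 46, - 14,  1]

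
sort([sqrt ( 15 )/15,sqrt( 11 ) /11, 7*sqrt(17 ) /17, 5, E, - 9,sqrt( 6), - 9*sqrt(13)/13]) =[ - 9 , - 9 * sqrt(13)/13,sqrt(15)/15,  sqrt(11)/11, 7 * sqrt(17)/17,sqrt( 6 ),E,5]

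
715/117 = 55/9 =6.11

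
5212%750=712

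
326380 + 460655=787035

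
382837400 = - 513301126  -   - 896138526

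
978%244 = 2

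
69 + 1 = 70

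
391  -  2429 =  - 2038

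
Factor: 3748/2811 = 2^2*3^ ( - 1) = 4/3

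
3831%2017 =1814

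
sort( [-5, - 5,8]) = [-5, - 5, 8]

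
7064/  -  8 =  - 883/1 = - 883.00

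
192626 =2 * 96313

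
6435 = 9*715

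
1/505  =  1/505 = 0.00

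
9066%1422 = 534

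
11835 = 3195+8640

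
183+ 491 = 674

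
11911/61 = 11911/61 = 195.26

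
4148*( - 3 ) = - 12444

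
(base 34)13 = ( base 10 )37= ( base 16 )25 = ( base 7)52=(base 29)18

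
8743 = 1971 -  - 6772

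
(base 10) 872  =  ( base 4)31220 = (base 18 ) 2c8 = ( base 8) 1550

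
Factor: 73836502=2^1 * 2927^1*12613^1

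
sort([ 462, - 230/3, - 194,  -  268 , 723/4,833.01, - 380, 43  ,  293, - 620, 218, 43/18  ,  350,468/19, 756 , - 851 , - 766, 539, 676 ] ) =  [ - 851,-766, - 620, - 380, - 268, - 194, - 230/3,43/18,  468/19, 43, 723/4, 218, 293,350, 462, 539,676,756, 833.01 ]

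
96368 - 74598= 21770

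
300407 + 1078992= 1379399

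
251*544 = 136544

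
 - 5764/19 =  - 5764/19= -303.37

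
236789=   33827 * 7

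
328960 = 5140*64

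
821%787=34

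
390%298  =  92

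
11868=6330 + 5538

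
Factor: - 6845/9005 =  - 1369/1801 = - 37^2 * 1801^( - 1)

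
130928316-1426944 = 129501372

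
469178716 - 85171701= 384007015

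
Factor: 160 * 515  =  2^5*5^2*103^1 = 82400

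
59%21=17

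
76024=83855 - 7831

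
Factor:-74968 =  - 2^3 * 9371^1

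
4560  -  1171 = 3389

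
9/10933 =9/10933 =0.00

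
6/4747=6/4747= 0.00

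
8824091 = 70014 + 8754077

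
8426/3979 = 2 + 468/3979= 2.12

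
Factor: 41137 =31^1*1327^1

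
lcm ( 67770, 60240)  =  542160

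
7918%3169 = 1580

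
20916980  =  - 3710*( - 5638)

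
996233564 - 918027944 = 78205620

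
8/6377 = 8/6377 = 0.00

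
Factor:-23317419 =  - 3^1*7772473^1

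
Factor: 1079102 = 2^1*67^1*8053^1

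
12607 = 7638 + 4969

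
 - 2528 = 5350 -7878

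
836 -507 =329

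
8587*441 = 3786867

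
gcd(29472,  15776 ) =32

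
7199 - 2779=4420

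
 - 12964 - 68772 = -81736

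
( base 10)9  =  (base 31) 9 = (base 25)9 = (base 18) 9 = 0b1001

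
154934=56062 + 98872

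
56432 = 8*7054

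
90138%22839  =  21621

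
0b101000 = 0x28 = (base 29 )1b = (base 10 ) 40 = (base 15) 2a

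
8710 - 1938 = 6772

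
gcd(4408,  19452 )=4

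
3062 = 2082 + 980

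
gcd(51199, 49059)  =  1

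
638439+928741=1567180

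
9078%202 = 190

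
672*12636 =8491392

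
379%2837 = 379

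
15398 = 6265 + 9133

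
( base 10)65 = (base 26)2D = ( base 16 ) 41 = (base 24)2h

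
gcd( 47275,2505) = 5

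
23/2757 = 23/2757= 0.01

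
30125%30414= 30125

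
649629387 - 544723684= 104905703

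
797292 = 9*88588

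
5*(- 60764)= - 303820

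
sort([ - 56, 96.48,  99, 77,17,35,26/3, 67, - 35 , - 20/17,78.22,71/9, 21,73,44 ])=[ - 56, - 35, - 20/17,71/9,26/3,17,21,35,44, 67,73,77, 78.22, 96.48,99] 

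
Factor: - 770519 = - 770519^1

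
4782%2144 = 494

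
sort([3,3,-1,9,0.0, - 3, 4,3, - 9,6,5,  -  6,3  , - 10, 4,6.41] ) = [-10, -9,-6, - 3, - 1,0.0,  3,3,3,3, 4 , 4,5,6 , 6.41  ,  9]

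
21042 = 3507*6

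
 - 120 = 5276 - 5396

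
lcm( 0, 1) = 0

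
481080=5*96216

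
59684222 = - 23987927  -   - 83672149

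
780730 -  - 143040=923770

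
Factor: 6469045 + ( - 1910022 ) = 4559023 = 7^1 * 651289^1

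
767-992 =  -225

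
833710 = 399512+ 434198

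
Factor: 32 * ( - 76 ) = - 2432=- 2^7*19^1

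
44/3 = 44/3=14.67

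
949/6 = 158 + 1/6 = 158.17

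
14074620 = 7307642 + 6766978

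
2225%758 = 709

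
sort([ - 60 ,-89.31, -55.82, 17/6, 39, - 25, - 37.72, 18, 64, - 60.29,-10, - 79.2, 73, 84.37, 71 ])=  [ - 89.31,  -  79.2 ,  -  60.29,-60, - 55.82, - 37.72, - 25,-10, 17/6, 18 , 39, 64,71, 73, 84.37] 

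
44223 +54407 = 98630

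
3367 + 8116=11483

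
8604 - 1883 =6721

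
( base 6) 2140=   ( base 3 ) 200020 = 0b111101100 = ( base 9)606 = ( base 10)492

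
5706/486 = 11 + 20/27 = 11.74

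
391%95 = 11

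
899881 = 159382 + 740499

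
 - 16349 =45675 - 62024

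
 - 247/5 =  -50 + 3/5 = - 49.40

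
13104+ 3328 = 16432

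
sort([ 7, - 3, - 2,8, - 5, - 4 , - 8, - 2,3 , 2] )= [ - 8, - 5, - 4,-3, - 2, - 2,2, 3,  7, 8] 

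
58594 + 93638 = 152232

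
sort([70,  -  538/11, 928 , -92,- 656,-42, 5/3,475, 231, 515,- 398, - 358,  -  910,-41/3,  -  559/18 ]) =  [  -  910,  -  656, - 398, -358, - 92, - 538/11, - 42, - 559/18, - 41/3,5/3, 70,231, 475,515, 928] 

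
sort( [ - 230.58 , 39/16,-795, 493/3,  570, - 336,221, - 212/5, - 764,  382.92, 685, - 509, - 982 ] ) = [ - 982, - 795, - 764,-509,-336, - 230.58,- 212/5,39/16,493/3,221, 382.92,570,  685 ]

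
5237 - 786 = 4451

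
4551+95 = 4646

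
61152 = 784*78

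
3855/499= 3855/499=7.73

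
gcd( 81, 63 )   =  9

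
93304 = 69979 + 23325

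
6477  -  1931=4546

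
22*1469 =32318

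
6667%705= 322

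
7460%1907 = 1739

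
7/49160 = 7/49160 = 0.00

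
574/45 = 574/45 = 12.76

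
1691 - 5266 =-3575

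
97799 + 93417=191216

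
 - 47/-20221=47/20221 = 0.00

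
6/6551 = 6/6551 = 0.00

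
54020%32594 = 21426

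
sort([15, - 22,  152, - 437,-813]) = [-813, - 437, - 22,15 , 152 ] 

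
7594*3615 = 27452310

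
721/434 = 1 + 41/62 =1.66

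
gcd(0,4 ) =4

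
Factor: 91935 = 3^4*5^1*227^1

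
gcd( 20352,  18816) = 384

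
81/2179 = 81/2179 = 0.04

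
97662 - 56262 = 41400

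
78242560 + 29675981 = 107918541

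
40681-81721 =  - 41040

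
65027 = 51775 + 13252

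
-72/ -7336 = 9/917 = 0.01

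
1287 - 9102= - 7815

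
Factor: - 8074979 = -11^1*521^1*1409^1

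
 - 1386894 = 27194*(-51)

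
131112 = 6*21852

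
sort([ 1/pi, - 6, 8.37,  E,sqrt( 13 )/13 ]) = [ - 6,sqrt (13)/13,1/pi,E,  8.37 ] 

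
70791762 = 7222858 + 63568904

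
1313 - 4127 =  - 2814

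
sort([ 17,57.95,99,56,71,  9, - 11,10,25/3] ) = [ - 11, 25/3,9 , 10 , 17, 56, 57.95,71, 99]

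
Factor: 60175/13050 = 2^( - 1) * 3^(-2 ) * 83^1 = 83/18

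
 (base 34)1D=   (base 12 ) 3b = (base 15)32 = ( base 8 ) 57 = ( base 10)47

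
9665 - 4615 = 5050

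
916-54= 862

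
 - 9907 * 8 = -79256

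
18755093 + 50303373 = 69058466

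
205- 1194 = -989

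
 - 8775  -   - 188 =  - 8587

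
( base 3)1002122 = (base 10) 800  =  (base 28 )10G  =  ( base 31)pp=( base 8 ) 1440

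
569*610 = 347090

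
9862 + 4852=14714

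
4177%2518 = 1659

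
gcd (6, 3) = 3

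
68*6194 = 421192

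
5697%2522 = 653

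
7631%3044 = 1543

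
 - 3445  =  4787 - 8232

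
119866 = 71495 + 48371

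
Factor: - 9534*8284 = - 2^3*3^1*7^1*19^1*109^1*227^1 =- 78979656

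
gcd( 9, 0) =9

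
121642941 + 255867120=377510061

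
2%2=0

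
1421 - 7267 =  - 5846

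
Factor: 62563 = 62563^1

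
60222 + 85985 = 146207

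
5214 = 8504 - 3290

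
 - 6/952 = -3/476 = -0.01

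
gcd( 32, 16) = 16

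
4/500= 1/125= 0.01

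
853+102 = 955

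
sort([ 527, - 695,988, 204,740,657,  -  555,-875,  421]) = [ - 875, - 695,  -  555, 204, 421, 527 , 657, 740,988]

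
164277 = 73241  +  91036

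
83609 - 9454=74155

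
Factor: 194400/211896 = 100/109 = 2^2*  5^2 * 109^ (-1)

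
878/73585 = 878/73585 = 0.01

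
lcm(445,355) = 31595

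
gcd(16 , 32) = 16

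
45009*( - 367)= - 16518303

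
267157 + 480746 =747903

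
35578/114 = 17789/57 = 312.09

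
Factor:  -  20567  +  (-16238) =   -  36805 = - 5^1*17^1*433^1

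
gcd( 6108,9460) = 4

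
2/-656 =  - 1/328  =  -0.00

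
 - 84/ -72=7/6 = 1.17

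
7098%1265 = 773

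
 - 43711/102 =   -  429  +  47/102 = -428.54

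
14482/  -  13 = - 1114/1= - 1114.00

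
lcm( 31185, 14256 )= 498960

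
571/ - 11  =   - 52 + 1/11 =- 51.91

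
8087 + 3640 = 11727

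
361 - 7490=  - 7129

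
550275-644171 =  - 93896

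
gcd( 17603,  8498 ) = 607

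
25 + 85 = 110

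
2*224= 448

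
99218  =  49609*2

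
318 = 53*6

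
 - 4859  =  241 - 5100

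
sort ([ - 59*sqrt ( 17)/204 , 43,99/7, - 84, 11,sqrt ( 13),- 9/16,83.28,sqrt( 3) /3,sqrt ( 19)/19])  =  [ - 84 , - 59*sqrt( 17)/204,- 9/16, sqrt(19 ) /19,sqrt(3)/3,sqrt(13),11,99/7,  43, 83.28] 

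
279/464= 279/464 = 0.60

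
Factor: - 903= - 3^1*7^1*43^1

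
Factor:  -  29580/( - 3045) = 68/7=2^2 * 7^(  -  1)*17^1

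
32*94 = 3008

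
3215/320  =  10 + 3/64 =10.05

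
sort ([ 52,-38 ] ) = [ - 38, 52]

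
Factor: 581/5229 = 3^( - 2)=1/9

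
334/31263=334/31263 =0.01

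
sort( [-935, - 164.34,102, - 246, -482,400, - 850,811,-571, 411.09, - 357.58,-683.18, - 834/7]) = [-935, - 850, - 683.18  , - 571,-482, - 357.58,-246, -164.34, - 834/7,102 , 400,411.09,811]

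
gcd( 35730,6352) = 794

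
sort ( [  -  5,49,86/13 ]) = [ - 5 , 86/13 , 49 ]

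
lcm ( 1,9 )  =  9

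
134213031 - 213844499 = - 79631468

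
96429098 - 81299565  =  15129533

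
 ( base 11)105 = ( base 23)5B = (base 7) 240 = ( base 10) 126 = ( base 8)176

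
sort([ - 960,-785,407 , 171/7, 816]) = [ - 960, - 785,171/7,407, 816 ]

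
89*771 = 68619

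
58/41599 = 58/41599 = 0.00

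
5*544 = 2720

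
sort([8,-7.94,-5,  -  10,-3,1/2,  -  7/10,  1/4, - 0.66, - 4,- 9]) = [-10, - 9,  -  7.94  ,-5,-4,-3,  -  7/10 ,-0.66,1/4, 1/2,8 ]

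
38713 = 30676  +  8037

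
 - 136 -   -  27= - 109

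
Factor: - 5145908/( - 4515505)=2^2*5^( - 1 )*373^1*757^( - 1 )*1193^ ( - 1 ) * 3449^1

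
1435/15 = 287/3 = 95.67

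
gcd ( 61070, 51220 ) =1970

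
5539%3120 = 2419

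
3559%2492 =1067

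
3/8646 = 1/2882 = 0.00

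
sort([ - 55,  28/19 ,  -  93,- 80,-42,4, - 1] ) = [  -  93,  -  80,-55, -42, - 1,28/19 , 4 ]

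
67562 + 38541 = 106103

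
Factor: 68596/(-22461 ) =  - 2^2 * 3^( - 1)*11^1*1559^1 * 7487^( - 1 ) 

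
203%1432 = 203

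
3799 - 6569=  - 2770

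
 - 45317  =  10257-55574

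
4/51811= 4/51811 = 0.00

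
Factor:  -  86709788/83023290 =  -  43354894/41511645 = -2^1*3^(-2)*5^( - 1 )*7^( - 1)*11^1 * 131783^( -1)*1970677^1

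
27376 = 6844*4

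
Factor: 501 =3^1*167^1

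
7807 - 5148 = 2659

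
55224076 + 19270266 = 74494342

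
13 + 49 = 62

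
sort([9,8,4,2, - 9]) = [ - 9,2, 4, 8, 9 ]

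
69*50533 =3486777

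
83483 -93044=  - 9561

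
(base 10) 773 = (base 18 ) 26H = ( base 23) 1ae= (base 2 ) 1100000101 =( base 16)305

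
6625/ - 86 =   -  6625/86  =  - 77.03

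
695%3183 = 695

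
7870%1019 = 737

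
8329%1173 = 118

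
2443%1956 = 487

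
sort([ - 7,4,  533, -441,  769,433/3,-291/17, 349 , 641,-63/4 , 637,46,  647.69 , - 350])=[  -  441, - 350, - 291/17 , - 63/4, - 7, 4,46,433/3, 349 , 533, 637, 641,  647.69,769 ]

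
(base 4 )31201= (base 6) 4001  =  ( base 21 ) 1K4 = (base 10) 865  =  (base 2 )1101100001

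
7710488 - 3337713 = 4372775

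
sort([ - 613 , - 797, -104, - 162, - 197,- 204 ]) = [ - 797, - 613, - 204, - 197, - 162 , - 104 ]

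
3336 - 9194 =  - 5858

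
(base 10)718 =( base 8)1316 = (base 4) 23032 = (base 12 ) 4ba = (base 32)ME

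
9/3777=3/1259 = 0.00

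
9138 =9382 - 244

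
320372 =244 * 1313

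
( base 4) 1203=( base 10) 99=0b1100011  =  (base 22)4B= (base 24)43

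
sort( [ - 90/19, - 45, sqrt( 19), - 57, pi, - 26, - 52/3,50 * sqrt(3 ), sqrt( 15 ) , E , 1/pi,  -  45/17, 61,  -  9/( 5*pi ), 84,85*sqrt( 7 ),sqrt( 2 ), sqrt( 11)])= [ - 57,-45,-26,-52/3, - 90/19, - 45/17, - 9/( 5*pi ), 1/pi, sqrt ( 2 ),E,  pi,sqrt(11),sqrt (15 ),sqrt( 19),61, 84, 50*sqrt(3),  85*sqrt( 7 )]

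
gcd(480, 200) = 40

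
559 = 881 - 322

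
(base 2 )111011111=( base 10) 479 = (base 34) e3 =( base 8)737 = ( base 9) 582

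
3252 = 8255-5003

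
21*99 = 2079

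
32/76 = 8/19 = 0.42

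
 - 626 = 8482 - 9108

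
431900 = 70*6170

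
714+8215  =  8929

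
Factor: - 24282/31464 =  -2^( - 2 )*23^(  -  1)*71^1 = - 71/92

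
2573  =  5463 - 2890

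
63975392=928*68939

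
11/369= 11/369=0.03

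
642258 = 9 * 71362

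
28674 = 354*81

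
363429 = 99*3671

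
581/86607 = 581/86607 =0.01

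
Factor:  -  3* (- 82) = 2^1 * 3^1*41^1 =246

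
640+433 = 1073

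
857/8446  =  857/8446 = 0.10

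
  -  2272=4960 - 7232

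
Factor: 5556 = 2^2*3^1*463^1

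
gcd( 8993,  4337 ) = 1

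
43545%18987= 5571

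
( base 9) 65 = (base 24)2b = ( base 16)3b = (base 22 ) 2f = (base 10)59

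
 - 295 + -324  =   - 619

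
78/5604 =13/934 = 0.01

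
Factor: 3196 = 2^2 *17^1*47^1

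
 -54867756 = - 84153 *652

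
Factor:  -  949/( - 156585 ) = 3^( - 1 ) * 5^( - 1)*11^( - 1) = 1/165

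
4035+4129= 8164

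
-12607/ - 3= 4202 + 1/3 = 4202.33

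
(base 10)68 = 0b1000100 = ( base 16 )44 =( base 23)2m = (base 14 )4C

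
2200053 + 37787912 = 39987965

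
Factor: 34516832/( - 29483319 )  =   - 2^5*3^( - 1)*7^1*223^1 * 691^1*3023^(-1 ) * 3251^(-1 )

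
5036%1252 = 28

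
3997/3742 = 1 + 255/3742 = 1.07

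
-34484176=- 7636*4516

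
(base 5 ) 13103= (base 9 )1362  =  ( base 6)4432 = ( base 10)1028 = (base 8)2004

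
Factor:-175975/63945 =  - 3^( - 2)*5^1*7^ ( - 2 ) * 29^( - 1)*7039^1 = - 35195/12789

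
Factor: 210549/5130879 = 13^( - 1 ) * 70183^1*131561^( - 1) = 70183/1710293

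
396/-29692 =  - 99/7423  =  -0.01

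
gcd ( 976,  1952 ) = 976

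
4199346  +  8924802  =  13124148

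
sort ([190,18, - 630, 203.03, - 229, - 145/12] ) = [ - 630, - 229, - 145/12, 18, 190,203.03] 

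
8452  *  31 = 262012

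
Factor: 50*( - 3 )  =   - 150 = - 2^1*3^1*5^2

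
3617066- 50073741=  - 46456675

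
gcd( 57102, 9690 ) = 6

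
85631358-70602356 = 15029002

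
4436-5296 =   -  860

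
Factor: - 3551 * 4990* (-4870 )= 2^2*5^2*53^1*67^1*487^1*499^1 = 86293916300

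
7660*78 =597480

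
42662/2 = 21331 = 21331.00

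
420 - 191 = 229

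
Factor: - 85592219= -193^1*317^1*1399^1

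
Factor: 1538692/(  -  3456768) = - 384673/864192 = - 2^( - 6 )*3^(-1)*7^ ( - 1)*643^(  -  1)*384673^1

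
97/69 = 97/69 = 1.41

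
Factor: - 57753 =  - 3^4*23^1*31^1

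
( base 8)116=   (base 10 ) 78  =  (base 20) 3i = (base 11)71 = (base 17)4A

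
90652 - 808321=-717669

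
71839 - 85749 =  - 13910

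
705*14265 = 10056825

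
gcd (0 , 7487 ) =7487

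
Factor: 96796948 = 2^2*131^1*184727^1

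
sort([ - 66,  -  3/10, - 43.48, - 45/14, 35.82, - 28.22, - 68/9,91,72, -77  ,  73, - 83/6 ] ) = [ - 77, - 66,- 43.48, - 28.22, - 83/6 , - 68/9, - 45/14, - 3/10,35.82,  72, 73, 91 ]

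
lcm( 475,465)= 44175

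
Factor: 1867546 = 2^1*239^1 * 3907^1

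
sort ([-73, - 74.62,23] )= [-74.62, - 73,23]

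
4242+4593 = 8835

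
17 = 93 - 76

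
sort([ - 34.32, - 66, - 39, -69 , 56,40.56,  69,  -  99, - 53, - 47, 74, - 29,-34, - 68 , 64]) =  [-99, - 69,- 68, - 66,-53,-47,-39, - 34.32,  -  34,-29, 40.56,56,64, 69,74]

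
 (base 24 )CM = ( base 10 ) 310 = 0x136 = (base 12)21a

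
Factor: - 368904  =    -  2^3 * 3^1 * 19^1*809^1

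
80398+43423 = 123821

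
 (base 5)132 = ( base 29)1d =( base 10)42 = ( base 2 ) 101010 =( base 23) 1j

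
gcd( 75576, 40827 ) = 3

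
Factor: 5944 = 2^3*743^1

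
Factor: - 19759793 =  - 19759793^1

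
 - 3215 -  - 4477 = 1262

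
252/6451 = 252/6451 = 0.04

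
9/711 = 1/79 = 0.01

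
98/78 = 1 + 10/39= 1.26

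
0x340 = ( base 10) 832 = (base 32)q0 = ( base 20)21c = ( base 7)2266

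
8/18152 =1/2269 = 0.00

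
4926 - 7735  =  -2809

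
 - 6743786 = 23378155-30121941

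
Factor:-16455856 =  - 2^4 * 23^1 * 97^1*461^1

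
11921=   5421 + 6500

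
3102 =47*66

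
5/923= 5/923 = 0.01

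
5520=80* 69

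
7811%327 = 290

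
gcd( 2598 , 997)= 1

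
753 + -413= 340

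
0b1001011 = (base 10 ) 75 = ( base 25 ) 30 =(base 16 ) 4B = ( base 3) 2210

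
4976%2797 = 2179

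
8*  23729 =189832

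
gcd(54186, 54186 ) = 54186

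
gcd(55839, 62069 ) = 7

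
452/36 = 12  +  5/9 = 12.56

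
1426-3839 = - 2413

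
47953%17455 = 13043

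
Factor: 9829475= 5^2*569^1 *691^1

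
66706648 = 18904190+47802458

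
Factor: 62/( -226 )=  - 31^1*113^( - 1)  =  - 31/113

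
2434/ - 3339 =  - 1+905/3339 = - 0.73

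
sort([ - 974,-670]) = [ - 974, - 670]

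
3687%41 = 38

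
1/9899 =1/9899 = 0.00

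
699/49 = 699/49 = 14.27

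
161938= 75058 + 86880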